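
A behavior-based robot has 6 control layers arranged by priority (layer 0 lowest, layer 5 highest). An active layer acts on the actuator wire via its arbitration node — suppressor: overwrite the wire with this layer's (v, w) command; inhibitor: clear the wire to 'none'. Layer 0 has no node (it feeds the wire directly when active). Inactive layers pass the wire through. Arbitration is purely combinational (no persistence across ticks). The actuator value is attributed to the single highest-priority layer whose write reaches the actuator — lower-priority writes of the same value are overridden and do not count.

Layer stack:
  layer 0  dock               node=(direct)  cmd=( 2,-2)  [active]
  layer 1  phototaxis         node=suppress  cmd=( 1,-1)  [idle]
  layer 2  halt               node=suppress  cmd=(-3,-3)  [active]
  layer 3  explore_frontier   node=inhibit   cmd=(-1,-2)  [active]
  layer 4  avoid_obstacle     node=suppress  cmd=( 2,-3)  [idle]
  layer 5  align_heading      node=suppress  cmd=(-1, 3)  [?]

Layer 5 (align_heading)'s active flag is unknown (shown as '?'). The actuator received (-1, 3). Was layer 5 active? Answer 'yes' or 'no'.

yes

If layer 5 is active=yes:
  actuator would be (-1, 3)
If layer 5 is active=no:
  actuator would be none
Observed (-1, 3), so layer 5 was active.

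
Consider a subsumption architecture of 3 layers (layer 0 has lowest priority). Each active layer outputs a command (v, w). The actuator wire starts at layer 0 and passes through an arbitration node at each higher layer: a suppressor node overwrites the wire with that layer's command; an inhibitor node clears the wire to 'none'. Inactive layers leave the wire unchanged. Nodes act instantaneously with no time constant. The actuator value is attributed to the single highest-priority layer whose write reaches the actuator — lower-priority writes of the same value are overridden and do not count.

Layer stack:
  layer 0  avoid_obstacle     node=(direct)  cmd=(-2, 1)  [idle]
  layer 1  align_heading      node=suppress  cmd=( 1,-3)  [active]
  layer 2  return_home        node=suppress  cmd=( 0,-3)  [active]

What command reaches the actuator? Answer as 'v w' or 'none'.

0 -3

[0] avoid_obstacle off; wire := none
[1] align_heading on (suppress); wire := (1, -3)
[2] return_home on (suppress); wire := (0, -3)
output (0, -3)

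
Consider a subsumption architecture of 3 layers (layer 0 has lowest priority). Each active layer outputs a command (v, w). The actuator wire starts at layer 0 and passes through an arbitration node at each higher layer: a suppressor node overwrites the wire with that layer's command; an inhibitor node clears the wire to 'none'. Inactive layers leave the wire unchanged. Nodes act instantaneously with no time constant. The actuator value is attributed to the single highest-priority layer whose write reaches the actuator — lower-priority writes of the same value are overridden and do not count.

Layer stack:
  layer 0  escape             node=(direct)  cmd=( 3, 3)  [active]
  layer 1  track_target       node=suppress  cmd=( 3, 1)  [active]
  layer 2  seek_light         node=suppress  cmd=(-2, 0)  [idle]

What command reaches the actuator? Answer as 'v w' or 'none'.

[0] escape on; wire := (3, 3)
[1] track_target on (suppress); wire := (3, 1)
[2] seek_light off; pass (3, 1)
output (3, 1)

3 1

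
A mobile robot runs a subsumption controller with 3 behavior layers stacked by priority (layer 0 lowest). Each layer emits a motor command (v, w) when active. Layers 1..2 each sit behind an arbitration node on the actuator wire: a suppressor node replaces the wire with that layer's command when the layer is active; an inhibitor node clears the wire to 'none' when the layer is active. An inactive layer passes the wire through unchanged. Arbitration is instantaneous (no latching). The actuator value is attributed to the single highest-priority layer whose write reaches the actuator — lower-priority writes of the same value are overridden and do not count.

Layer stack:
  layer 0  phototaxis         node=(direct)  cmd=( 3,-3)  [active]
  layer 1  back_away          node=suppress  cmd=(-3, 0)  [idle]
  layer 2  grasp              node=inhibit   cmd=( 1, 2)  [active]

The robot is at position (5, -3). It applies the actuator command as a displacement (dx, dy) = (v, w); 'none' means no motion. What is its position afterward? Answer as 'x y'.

L0 phototaxis: active, feeds wire = (3, -3)
L1 back_away: idle → wire stays (3, -3)
L2 grasp: active, inhibitor → wire = none
actuator = none
position: (5, -3) + none = (5, -3)

5 -3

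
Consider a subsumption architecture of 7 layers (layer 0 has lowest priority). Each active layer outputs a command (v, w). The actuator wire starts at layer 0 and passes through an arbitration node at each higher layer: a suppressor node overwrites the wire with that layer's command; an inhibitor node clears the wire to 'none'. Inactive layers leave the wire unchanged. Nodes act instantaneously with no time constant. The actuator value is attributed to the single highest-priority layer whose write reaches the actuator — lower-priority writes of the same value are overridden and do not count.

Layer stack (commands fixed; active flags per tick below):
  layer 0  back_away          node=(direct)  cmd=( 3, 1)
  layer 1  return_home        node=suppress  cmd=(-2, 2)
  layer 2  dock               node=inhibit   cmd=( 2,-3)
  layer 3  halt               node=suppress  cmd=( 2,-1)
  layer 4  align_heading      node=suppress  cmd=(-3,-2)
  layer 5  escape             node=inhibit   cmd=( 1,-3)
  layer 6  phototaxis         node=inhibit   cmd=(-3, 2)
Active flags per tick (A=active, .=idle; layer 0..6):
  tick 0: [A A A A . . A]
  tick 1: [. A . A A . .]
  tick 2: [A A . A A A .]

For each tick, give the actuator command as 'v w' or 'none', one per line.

none
-3 -2
none

tick 0:
  L0 back_away: active, feeds wire = (3, 1)
  L1 return_home: active, suppressor → wire = (-2, 2)
  L2 dock: active, inhibitor → wire = none
  L3 halt: active, suppressor → wire = (2, -1)
  L4 align_heading: idle → wire stays (2, -1)
  L5 escape: idle → wire stays (2, -1)
  L6 phototaxis: active, inhibitor → wire = none
  actuator = none
tick 1:
  L0 back_away: idle → wire = none
  L1 return_home: active, suppressor → wire = (-2, 2)
  L2 dock: idle → wire stays (-2, 2)
  L3 halt: active, suppressor → wire = (2, -1)
  L4 align_heading: active, suppressor → wire = (-3, -2)
  L5 escape: idle → wire stays (-3, -2)
  L6 phototaxis: idle → wire stays (-3, -2)
  actuator = (-3, -2)
tick 2:
  L0 back_away: active, feeds wire = (3, 1)
  L1 return_home: active, suppressor → wire = (-2, 2)
  L2 dock: idle → wire stays (-2, 2)
  L3 halt: active, suppressor → wire = (2, -1)
  L4 align_heading: active, suppressor → wire = (-3, -2)
  L5 escape: active, inhibitor → wire = none
  L6 phototaxis: idle → wire stays none
  actuator = none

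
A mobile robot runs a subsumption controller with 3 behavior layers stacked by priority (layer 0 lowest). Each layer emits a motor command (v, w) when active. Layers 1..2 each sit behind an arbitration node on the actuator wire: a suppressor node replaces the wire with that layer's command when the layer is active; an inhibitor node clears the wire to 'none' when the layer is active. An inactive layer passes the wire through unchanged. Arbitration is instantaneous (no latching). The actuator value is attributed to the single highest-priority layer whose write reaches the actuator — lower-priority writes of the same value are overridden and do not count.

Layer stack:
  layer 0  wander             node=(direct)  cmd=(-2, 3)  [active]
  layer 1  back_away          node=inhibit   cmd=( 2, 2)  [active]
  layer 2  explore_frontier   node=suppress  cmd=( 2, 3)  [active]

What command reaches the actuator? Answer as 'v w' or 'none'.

2 3

L0 wander: active, feeds wire = (-2, 3)
L1 back_away: active, inhibitor → wire = none
L2 explore_frontier: active, suppressor → wire = (2, 3)
actuator = (2, 3)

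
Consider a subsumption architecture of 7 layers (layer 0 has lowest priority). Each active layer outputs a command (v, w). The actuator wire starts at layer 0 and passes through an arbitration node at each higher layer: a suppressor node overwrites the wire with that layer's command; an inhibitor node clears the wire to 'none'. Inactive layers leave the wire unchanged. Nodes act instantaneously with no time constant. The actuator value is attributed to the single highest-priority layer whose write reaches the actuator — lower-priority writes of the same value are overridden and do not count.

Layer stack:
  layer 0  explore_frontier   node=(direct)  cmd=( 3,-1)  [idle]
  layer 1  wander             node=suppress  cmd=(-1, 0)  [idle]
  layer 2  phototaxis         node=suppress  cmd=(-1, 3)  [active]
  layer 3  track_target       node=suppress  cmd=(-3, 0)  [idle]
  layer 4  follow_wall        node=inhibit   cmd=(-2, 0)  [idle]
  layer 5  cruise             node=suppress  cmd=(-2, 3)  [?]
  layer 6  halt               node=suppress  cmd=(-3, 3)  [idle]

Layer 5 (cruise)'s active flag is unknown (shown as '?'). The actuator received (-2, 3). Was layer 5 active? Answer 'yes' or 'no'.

If layer 5 is active=yes:
  actuator would be (-2, 3)
If layer 5 is active=no:
  actuator would be (-1, 3)
Observed (-2, 3), so layer 5 was active.

yes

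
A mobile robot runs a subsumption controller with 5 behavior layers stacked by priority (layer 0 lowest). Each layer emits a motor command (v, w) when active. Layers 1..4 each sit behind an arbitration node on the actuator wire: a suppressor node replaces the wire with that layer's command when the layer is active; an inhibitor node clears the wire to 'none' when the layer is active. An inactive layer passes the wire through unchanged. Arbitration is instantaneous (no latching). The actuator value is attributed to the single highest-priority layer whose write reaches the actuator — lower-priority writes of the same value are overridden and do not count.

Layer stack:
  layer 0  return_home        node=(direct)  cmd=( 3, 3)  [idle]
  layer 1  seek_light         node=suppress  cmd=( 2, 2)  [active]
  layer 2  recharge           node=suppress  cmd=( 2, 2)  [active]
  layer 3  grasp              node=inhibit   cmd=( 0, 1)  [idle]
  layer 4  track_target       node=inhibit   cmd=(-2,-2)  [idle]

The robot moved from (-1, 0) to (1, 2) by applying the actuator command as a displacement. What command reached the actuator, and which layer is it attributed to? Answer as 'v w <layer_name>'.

displacement = (1, 2) − (-1, 0) = (2, 2)
[0] return_home off; wire := none
[1] seek_light on (suppress); wire := (2, 2)
[2] recharge on (suppress); wire := (2, 2)
[3] grasp off; pass (2, 2)
[4] track_target off; pass (2, 2)
output (2, 2) — from layer 2 (recharge)

2 2 recharge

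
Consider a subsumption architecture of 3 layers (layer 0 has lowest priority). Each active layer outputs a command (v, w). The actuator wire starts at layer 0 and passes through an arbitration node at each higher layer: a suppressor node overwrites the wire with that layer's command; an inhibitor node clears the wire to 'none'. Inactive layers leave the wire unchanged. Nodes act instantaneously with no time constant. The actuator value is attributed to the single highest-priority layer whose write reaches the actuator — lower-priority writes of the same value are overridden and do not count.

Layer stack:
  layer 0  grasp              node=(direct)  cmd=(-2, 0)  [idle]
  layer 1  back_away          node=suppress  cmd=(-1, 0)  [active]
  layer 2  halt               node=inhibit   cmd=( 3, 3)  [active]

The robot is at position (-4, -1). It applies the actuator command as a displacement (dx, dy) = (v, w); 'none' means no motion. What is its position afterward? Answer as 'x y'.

-4 -1

layer 0 (grasp) idle — none
layer 1 (back_away) active — suppresses: (-1, 0)
layer 2 (halt) active — inhibits: none
→ actuator none
position: (-4, -1) + none = (-4, -1)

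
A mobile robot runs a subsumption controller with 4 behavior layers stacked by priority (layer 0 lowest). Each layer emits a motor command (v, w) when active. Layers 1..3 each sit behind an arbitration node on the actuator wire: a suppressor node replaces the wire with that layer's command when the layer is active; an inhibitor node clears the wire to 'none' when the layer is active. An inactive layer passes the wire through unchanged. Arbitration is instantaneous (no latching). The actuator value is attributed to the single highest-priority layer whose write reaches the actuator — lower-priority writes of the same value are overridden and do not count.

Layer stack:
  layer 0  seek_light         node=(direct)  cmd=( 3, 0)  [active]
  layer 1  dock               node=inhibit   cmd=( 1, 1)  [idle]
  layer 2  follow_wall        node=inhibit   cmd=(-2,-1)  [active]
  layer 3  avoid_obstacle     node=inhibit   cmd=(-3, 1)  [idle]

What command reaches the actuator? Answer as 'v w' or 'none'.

[0] seek_light on; wire := (3, 0)
[1] dock off; pass (3, 0)
[2] follow_wall on (inhibit); wire := none
[3] avoid_obstacle off; pass none
output none

none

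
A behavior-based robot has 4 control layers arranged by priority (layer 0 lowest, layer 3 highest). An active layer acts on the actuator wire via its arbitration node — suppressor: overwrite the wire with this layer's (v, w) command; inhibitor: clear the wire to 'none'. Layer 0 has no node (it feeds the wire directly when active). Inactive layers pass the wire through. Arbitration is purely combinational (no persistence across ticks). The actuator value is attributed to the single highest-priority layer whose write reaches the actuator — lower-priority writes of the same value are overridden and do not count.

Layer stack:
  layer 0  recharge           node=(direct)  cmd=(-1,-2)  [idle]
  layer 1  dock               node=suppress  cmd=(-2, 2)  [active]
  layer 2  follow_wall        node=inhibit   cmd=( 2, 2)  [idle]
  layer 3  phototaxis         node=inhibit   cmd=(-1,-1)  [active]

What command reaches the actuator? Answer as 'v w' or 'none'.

none

L0 recharge: idle → wire = none
L1 dock: active, suppressor → wire = (-2, 2)
L2 follow_wall: idle → wire stays (-2, 2)
L3 phototaxis: active, inhibitor → wire = none
actuator = none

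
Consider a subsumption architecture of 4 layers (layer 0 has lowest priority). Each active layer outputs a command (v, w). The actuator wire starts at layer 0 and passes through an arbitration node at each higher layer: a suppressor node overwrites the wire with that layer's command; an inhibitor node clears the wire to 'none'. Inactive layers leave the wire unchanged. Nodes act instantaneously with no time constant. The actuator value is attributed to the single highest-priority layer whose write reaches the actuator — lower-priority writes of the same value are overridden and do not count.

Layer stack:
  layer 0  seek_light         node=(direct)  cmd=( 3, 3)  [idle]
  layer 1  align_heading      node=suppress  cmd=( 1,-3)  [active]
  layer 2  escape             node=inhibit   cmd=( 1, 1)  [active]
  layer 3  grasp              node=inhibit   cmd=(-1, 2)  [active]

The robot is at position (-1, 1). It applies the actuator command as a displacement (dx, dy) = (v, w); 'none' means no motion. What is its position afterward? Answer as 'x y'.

L0 seek_light: idle → wire = none
L1 align_heading: active, suppressor → wire = (1, -3)
L2 escape: active, inhibitor → wire = none
L3 grasp: active, inhibitor → wire = none
actuator = none
position: (-1, 1) + none = (-1, 1)

-1 1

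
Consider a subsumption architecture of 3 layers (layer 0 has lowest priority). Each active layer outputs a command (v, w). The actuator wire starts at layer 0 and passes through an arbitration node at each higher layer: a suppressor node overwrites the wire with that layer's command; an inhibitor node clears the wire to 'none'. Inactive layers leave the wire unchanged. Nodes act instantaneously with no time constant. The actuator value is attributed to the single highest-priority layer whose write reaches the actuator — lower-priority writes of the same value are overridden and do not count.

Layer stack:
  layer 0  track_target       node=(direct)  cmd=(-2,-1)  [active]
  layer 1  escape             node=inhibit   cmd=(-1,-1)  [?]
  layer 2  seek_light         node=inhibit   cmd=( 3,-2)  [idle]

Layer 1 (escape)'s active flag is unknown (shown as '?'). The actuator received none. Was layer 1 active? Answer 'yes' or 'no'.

yes

If layer 1 is active=yes:
  actuator would be none
If layer 1 is active=no:
  actuator would be (-2, -1)
Observed none, so layer 1 was active.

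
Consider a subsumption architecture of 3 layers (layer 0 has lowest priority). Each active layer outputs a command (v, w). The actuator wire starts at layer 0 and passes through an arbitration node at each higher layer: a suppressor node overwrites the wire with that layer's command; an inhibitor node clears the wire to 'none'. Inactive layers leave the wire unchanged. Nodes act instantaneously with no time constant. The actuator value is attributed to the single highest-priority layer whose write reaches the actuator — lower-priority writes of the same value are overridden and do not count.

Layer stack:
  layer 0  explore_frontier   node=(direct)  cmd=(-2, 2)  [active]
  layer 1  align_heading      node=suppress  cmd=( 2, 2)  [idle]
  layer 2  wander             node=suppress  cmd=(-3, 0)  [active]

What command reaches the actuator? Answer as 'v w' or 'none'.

-3 0

layer 0 (explore_frontier) active — direct: (-2, 2)
layer 1 (align_heading) idle — unchanged: (-2, 2)
layer 2 (wander) active — suppresses: (-3, 0)
→ actuator (-3, 0)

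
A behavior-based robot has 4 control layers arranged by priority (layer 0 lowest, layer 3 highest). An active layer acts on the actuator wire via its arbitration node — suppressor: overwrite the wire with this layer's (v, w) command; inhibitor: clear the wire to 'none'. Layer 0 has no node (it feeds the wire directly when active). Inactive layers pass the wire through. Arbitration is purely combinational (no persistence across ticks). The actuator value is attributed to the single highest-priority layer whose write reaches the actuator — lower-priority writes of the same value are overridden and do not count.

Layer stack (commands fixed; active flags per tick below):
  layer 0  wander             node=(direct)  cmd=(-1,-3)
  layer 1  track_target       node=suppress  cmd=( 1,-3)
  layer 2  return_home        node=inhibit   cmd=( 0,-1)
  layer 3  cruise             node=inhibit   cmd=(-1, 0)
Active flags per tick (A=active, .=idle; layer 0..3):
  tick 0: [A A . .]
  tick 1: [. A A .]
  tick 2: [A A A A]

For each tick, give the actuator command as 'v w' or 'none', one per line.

1 -3
none
none

tick 0:
  [0] wander on; wire := (-1, -3)
  [1] track_target on (suppress); wire := (1, -3)
  [2] return_home off; pass (1, -3)
  [3] cruise off; pass (1, -3)
  output (1, -3)
tick 1:
  [0] wander off; wire := none
  [1] track_target on (suppress); wire := (1, -3)
  [2] return_home on (inhibit); wire := none
  [3] cruise off; pass none
  output none
tick 2:
  [0] wander on; wire := (-1, -3)
  [1] track_target on (suppress); wire := (1, -3)
  [2] return_home on (inhibit); wire := none
  [3] cruise on (inhibit); wire := none
  output none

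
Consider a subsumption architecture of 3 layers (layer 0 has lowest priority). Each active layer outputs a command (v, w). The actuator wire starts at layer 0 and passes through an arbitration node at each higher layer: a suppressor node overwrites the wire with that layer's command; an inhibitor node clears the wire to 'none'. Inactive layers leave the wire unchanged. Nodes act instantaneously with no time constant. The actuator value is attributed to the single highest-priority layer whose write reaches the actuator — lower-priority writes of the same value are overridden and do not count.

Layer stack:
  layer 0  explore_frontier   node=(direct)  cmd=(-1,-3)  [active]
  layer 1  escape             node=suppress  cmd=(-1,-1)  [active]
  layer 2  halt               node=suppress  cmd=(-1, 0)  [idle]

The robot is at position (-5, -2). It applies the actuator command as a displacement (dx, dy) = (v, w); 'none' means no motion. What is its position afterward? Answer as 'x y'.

-6 -3

[0] explore_frontier on; wire := (-1, -3)
[1] escape on (suppress); wire := (-1, -1)
[2] halt off; pass (-1, -1)
output (-1, -1)
position: (-5, -2) + (-1, -1) = (-6, -3)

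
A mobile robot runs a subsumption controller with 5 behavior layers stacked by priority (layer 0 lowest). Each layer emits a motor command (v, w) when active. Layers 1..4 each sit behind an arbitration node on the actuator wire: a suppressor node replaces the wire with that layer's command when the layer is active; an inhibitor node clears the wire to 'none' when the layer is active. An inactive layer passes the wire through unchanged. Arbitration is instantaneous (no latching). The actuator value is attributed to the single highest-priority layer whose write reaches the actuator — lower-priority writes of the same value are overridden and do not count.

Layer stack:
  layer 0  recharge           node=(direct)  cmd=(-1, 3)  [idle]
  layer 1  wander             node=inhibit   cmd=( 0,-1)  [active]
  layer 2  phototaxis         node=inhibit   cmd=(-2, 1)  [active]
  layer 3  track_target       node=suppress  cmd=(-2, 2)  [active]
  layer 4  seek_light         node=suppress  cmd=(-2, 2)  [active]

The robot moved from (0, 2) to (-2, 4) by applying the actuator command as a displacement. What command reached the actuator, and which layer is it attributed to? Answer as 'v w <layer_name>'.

displacement = (-2, 4) − (0, 2) = (-2, 2)
layer 0 (recharge) idle — none
layer 1 (wander) active — inhibits: none
layer 2 (phototaxis) active — inhibits: none
layer 3 (track_target) active — suppresses: (-2, 2)
layer 4 (seek_light) active — suppresses: (-2, 2)
→ actuator (-2, 2) — from layer 4 (seek_light)

-2 2 seek_light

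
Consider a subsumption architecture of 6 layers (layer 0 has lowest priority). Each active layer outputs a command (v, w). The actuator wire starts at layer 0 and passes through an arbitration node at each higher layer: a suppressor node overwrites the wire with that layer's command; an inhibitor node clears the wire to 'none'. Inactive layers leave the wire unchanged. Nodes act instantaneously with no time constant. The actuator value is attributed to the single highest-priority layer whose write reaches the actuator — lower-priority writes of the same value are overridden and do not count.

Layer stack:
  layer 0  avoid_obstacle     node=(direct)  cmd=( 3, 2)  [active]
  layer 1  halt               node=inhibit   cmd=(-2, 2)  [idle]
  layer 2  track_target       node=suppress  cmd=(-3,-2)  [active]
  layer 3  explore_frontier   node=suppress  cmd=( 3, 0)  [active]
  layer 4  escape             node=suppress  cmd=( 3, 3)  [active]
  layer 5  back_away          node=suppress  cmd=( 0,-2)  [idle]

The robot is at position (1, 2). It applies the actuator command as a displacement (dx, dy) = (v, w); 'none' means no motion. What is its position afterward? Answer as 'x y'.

L0 avoid_obstacle: active, feeds wire = (3, 2)
L1 halt: idle → wire stays (3, 2)
L2 track_target: active, suppressor → wire = (-3, -2)
L3 explore_frontier: active, suppressor → wire = (3, 0)
L4 escape: active, suppressor → wire = (3, 3)
L5 back_away: idle → wire stays (3, 3)
actuator = (3, 3)
position: (1, 2) + (3, 3) = (4, 5)

4 5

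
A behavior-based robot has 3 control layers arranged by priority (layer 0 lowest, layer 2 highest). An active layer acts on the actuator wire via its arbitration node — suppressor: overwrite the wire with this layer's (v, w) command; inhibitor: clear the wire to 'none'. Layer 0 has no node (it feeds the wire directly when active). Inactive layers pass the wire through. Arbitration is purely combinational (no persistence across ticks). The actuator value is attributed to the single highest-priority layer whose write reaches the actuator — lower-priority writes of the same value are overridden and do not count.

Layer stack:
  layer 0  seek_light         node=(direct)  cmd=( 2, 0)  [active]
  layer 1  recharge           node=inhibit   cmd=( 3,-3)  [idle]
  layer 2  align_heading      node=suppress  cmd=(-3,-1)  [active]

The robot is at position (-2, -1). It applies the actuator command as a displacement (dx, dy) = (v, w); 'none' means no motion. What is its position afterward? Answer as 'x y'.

-5 -2

L0 seek_light: active, feeds wire = (2, 0)
L1 recharge: idle → wire stays (2, 0)
L2 align_heading: active, suppressor → wire = (-3, -1)
actuator = (-3, -1)
position: (-2, -1) + (-3, -1) = (-5, -2)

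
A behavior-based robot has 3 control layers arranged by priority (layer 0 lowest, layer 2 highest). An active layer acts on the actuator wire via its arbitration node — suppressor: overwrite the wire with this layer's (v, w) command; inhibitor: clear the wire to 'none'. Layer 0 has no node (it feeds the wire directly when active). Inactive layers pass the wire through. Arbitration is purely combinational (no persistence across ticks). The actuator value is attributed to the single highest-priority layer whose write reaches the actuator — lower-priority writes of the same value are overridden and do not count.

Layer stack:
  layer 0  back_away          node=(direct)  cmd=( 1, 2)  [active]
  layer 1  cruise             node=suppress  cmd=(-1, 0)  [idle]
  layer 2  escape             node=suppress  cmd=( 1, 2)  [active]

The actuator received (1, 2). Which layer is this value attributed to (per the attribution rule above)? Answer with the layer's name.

escape

[0] back_away on; wire := (1, 2)
[1] cruise off; pass (1, 2)
[2] escape on (suppress); wire := (1, 2)
output (1, 2)
last writer: layer 2 = escape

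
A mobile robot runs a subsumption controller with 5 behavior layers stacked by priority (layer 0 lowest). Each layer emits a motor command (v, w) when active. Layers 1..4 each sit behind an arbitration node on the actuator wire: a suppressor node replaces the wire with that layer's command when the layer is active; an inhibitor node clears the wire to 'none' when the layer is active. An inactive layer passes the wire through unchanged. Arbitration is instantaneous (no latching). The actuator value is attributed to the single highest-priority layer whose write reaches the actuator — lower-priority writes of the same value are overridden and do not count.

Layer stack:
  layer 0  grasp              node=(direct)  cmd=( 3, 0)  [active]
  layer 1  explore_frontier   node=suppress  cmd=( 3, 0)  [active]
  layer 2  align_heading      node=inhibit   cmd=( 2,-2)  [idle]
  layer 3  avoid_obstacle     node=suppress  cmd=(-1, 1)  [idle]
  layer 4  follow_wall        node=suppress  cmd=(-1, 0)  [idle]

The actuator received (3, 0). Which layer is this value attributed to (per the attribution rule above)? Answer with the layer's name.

explore_frontier

[0] grasp on; wire := (3, 0)
[1] explore_frontier on (suppress); wire := (3, 0)
[2] align_heading off; pass (3, 0)
[3] avoid_obstacle off; pass (3, 0)
[4] follow_wall off; pass (3, 0)
output (3, 0)
last writer: layer 1 = explore_frontier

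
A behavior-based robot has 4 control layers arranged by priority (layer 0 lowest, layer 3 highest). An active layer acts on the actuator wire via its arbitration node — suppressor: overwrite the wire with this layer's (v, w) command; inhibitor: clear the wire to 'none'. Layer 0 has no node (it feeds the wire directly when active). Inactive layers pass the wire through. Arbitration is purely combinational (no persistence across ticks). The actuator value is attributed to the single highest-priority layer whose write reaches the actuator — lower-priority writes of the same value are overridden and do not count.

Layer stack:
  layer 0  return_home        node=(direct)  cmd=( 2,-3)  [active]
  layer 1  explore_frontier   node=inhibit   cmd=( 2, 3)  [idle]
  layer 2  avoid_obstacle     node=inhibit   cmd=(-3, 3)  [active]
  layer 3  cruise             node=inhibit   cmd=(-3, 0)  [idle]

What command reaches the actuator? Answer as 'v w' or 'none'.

L0 return_home: active, feeds wire = (2, -3)
L1 explore_frontier: idle → wire stays (2, -3)
L2 avoid_obstacle: active, inhibitor → wire = none
L3 cruise: idle → wire stays none
actuator = none

none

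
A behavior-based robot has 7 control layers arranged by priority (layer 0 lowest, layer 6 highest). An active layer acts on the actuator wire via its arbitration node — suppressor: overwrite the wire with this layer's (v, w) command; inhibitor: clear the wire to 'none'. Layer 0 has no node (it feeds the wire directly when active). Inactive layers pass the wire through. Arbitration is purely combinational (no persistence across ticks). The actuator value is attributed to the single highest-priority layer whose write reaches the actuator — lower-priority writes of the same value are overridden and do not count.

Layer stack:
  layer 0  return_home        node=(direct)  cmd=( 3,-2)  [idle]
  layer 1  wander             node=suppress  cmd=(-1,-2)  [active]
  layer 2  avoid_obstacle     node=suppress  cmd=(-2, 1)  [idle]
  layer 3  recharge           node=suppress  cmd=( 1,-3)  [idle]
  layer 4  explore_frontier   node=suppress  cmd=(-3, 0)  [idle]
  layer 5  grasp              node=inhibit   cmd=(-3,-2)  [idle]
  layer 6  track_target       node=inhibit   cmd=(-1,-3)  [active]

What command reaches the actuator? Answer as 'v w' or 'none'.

layer 0 (return_home) idle — none
layer 1 (wander) active — suppresses: (-1, -2)
layer 2 (avoid_obstacle) idle — unchanged: (-1, -2)
layer 3 (recharge) idle — unchanged: (-1, -2)
layer 4 (explore_frontier) idle — unchanged: (-1, -2)
layer 5 (grasp) idle — unchanged: (-1, -2)
layer 6 (track_target) active — inhibits: none
→ actuator none

none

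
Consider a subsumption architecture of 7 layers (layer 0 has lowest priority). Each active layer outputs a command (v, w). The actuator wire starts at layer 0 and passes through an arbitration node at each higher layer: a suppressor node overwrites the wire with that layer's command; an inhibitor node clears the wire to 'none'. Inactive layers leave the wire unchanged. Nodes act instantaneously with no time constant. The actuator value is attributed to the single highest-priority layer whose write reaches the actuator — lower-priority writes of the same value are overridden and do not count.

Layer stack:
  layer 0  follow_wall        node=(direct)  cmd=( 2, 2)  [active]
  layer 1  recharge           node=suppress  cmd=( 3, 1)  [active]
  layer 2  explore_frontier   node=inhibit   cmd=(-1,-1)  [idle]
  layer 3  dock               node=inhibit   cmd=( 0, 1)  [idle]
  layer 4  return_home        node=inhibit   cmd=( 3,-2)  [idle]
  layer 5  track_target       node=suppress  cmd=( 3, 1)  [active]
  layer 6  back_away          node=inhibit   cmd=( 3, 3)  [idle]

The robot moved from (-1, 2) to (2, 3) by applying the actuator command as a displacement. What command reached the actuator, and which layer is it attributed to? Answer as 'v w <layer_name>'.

displacement = (2, 3) − (-1, 2) = (3, 1)
layer 0 (follow_wall) active — direct: (2, 2)
layer 1 (recharge) active — suppresses: (3, 1)
layer 2 (explore_frontier) idle — unchanged: (3, 1)
layer 3 (dock) idle — unchanged: (3, 1)
layer 4 (return_home) idle — unchanged: (3, 1)
layer 5 (track_target) active — suppresses: (3, 1)
layer 6 (back_away) idle — unchanged: (3, 1)
→ actuator (3, 1) — from layer 5 (track_target)

3 1 track_target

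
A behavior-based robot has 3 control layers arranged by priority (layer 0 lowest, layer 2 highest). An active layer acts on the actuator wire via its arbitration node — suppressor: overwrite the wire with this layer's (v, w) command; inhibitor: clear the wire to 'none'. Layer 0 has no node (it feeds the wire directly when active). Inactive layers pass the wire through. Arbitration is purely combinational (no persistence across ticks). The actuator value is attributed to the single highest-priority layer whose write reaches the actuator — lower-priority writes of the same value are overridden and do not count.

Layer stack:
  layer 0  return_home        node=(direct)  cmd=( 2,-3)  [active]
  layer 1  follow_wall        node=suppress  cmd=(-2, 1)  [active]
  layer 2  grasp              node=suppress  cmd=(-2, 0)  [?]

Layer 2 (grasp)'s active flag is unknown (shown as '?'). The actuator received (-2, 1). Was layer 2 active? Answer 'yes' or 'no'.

If layer 2 is active=yes:
  actuator would be (-2, 0)
If layer 2 is active=no:
  actuator would be (-2, 1)
Observed (-2, 1), so layer 2 was idle.

no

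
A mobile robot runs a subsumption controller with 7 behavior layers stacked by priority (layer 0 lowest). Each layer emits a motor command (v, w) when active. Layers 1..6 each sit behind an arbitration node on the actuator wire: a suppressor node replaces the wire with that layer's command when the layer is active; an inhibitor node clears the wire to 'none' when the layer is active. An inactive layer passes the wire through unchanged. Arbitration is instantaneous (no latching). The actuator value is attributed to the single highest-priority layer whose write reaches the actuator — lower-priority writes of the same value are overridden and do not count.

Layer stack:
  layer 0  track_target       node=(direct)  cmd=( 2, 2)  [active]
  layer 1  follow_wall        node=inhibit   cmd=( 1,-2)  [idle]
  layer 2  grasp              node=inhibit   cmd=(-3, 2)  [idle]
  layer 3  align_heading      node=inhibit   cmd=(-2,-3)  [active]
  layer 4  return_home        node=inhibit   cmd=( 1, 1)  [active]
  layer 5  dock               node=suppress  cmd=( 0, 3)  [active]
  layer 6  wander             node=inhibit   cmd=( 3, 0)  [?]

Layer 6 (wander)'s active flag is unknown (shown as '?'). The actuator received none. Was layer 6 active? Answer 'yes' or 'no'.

If layer 6 is active=yes:
  actuator would be none
If layer 6 is active=no:
  actuator would be (0, 3)
Observed none, so layer 6 was active.

yes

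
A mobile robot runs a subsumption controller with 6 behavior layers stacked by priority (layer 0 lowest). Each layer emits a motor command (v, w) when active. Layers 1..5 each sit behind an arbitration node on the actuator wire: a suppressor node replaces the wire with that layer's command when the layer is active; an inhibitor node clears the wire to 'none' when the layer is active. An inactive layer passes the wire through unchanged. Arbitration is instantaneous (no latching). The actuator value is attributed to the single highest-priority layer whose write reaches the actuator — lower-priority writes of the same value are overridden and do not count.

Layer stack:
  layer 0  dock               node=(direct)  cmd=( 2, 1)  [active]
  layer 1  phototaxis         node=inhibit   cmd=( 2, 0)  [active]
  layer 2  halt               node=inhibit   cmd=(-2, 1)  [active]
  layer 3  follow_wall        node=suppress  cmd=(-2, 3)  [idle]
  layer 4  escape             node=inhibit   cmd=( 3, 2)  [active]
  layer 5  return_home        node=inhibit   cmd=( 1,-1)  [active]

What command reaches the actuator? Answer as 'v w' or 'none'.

none

layer 0 (dock) active — direct: (2, 1)
layer 1 (phototaxis) active — inhibits: none
layer 2 (halt) active — inhibits: none
layer 3 (follow_wall) idle — unchanged: none
layer 4 (escape) active — inhibits: none
layer 5 (return_home) active — inhibits: none
→ actuator none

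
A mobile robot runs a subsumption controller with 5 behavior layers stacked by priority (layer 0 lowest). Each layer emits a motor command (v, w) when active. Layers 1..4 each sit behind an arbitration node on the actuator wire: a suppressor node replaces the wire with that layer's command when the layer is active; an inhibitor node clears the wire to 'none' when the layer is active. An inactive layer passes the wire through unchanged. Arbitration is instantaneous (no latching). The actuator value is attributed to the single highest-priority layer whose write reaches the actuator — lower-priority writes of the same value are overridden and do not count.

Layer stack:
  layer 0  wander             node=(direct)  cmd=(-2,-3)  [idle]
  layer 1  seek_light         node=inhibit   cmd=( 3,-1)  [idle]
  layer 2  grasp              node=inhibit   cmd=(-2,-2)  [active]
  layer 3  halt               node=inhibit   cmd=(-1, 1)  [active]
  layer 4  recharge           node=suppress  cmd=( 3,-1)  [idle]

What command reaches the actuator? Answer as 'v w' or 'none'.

[0] wander off; wire := none
[1] seek_light off; pass none
[2] grasp on (inhibit); wire := none
[3] halt on (inhibit); wire := none
[4] recharge off; pass none
output none

none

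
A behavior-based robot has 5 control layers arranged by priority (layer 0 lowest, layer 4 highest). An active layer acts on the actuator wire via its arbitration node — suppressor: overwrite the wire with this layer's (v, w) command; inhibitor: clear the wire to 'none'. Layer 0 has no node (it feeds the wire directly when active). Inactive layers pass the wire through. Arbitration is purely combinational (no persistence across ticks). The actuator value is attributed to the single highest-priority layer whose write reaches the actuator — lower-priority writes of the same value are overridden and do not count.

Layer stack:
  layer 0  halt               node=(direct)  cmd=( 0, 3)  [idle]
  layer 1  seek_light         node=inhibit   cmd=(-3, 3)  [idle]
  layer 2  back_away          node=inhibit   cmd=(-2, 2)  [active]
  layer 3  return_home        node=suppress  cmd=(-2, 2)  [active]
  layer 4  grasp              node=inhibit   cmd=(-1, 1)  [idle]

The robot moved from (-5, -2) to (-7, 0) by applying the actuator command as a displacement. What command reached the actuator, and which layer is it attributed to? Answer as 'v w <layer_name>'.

displacement = (-7, 0) − (-5, -2) = (-2, 2)
layer 0 (halt) idle — none
layer 1 (seek_light) idle — unchanged: none
layer 2 (back_away) active — inhibits: none
layer 3 (return_home) active — suppresses: (-2, 2)
layer 4 (grasp) idle — unchanged: (-2, 2)
→ actuator (-2, 2) — from layer 3 (return_home)

-2 2 return_home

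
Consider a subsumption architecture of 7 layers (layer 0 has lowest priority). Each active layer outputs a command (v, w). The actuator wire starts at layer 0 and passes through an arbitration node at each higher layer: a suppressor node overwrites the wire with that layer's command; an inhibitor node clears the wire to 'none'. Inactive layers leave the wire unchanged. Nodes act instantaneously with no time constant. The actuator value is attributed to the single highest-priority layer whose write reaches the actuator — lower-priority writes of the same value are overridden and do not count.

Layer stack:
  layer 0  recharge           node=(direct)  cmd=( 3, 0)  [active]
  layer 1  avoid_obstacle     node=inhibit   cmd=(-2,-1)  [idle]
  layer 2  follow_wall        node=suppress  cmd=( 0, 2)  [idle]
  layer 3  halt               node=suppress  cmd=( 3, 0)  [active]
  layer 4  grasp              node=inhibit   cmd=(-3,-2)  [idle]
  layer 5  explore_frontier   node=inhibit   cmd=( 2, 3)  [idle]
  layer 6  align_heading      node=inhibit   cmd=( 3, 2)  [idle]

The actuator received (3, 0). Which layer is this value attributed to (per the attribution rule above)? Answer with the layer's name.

L0 recharge: active, feeds wire = (3, 0)
L1 avoid_obstacle: idle → wire stays (3, 0)
L2 follow_wall: idle → wire stays (3, 0)
L3 halt: active, suppressor → wire = (3, 0)
L4 grasp: idle → wire stays (3, 0)
L5 explore_frontier: idle → wire stays (3, 0)
L6 align_heading: idle → wire stays (3, 0)
actuator = (3, 0)
last writer: layer 3 = halt

halt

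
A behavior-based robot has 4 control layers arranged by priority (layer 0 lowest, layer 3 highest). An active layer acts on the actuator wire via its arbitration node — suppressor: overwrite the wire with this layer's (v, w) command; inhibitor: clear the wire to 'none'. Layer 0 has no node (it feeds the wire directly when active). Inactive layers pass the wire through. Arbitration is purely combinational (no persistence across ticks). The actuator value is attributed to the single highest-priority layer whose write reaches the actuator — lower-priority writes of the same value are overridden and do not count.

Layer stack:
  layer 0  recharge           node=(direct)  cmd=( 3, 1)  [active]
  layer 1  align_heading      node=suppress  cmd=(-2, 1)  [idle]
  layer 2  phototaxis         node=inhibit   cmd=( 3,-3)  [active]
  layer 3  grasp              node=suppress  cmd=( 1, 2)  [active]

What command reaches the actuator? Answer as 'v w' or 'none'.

L0 recharge: active, feeds wire = (3, 1)
L1 align_heading: idle → wire stays (3, 1)
L2 phototaxis: active, inhibitor → wire = none
L3 grasp: active, suppressor → wire = (1, 2)
actuator = (1, 2)

1 2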